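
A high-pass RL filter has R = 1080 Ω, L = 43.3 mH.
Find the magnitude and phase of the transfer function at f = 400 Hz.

Step 1 — Angular frequency: ω = 2π·400 = 2513 rad/s.
Step 2 — Transfer function: H(jω) = jωL/(R + jωL).
Step 3 — Numerator jωL = j·108.8; denominator R + jωL = 1080 + j108.8.
Step 4 — H = 0.01005 + j0.09975.
Step 5 — Magnitude: |H| = 0.1003 (-20.0 dB); phase: φ = 84.2°.

|H| = 0.1003 (-20.0 dB), φ = 84.2°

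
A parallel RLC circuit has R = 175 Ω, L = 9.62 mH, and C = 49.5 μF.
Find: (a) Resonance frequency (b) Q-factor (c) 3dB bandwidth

Step 1 — Resonance: ω₀ = 1/√(LC) = 1/√(0.00962·4.95e-05) = 1449 rad/s.
Step 2 — f₀ = ω₀/(2π) = 230.6 Hz.
Step 3 — Parallel Q: Q = R/(ω₀L) = 175/(1449·0.00962) = 12.55.
Step 4 — Bandwidth: Δω = ω₀/Q = 115.4 rad/s; BW = Δω/(2π) = 18.37 Hz.

(a) f₀ = 230.6 Hz  (b) Q = 12.55  (c) BW = 18.37 Hz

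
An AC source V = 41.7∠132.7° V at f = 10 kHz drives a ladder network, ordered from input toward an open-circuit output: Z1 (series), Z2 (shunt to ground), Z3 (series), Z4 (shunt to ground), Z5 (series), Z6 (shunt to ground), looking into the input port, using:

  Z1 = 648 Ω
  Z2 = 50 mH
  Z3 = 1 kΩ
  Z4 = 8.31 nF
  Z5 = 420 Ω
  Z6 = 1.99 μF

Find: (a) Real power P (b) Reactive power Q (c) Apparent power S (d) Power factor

Step 1 — Angular frequency: ω = 2π·f = 2π·1e+04 = 6.283e+04 rad/s.
Step 2 — Component impedances:
  Z1: Z = R = 648 Ω
  Z2: Z = jωL = j·6.283e+04·0.05 = 0 + j3142 Ω
  Z3: Z = R = 1000 Ω
  Z4: Z = 1/(jωC) = -j/(ω·C) = 0 - j1915 Ω
  Z5: Z = R = 420 Ω
  Z6: Z = 1/(jωC) = -j/(ω·C) = 0 - j7.998 Ω
Step 3 — Ladder network (open output): work backward from the far end, alternating series and parallel combinations. Z_in = 1876 + j465.4 Ω = 1932∠13.9° Ω.
Step 4 — Source phasor: V = 41.7∠132.7° V = -28.28 + j30.65 V.
Step 5 — Current: I = V / Z = -0.01038 + j0.01892 A = 0.02158∠118.8° A.
Step 6 — Complex power: S = V·I* = 0.8734 + j0.2167 VA.
Step 7 — Real power: P = Re(S) = 0.8734 W.
Step 8 — Reactive power: Q = Im(S) = 0.2167 VAR.
Step 9 — Apparent power: |S| = 0.8998 VA.
Step 10 — Power factor: PF = P/|S| = 0.9706 (lagging).

(a) P = 0.8734 W  (b) Q = 0.2167 VAR  (c) S = 0.8998 VA  (d) PF = 0.9706 (lagging)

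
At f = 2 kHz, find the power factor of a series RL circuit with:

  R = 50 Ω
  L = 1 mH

Step 1 — Angular frequency: ω = 2π·f = 2π·2000 = 1.257e+04 rad/s.
Step 2 — Component impedances:
  R: Z = R = 50 Ω
  L: Z = jωL = j·1.257e+04·0.001 = 0 + j12.57 Ω
Step 3 — Series combination: Z_total = R + L = 50 + j12.57 Ω = 51.55∠14.1° Ω.
Step 4 — Power factor: PF = cos(φ) = Re(Z)/|Z| = 50/51.555 = 0.9698.
Step 5 — Type: Im(Z) = 12.57 ⇒ lagging (phase φ = 14.1°).

PF = 0.9698 (lagging, φ = 14.1°)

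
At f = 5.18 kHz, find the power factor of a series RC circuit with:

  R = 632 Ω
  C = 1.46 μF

Step 1 — Angular frequency: ω = 2π·f = 2π·5180 = 3.255e+04 rad/s.
Step 2 — Component impedances:
  R: Z = R = 632 Ω
  C: Z = 1/(jωC) = -j/(ω·C) = 0 - j21.04 Ω
Step 3 — Series combination: Z_total = R + C = 632 - j21.04 Ω = 632.4∠-1.9° Ω.
Step 4 — Power factor: PF = cos(φ) = Re(Z)/|Z| = 632/632.4 = 0.9994.
Step 5 — Type: Im(Z) = -21.04 ⇒ leading (phase φ = -1.9°).

PF = 0.9994 (leading, φ = -1.9°)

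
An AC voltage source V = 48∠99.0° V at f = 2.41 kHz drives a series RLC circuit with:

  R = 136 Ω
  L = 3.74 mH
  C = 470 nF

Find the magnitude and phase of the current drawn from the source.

Step 1 — Angular frequency: ω = 2π·f = 2π·2410 = 1.514e+04 rad/s.
Step 2 — Component impedances:
  R: Z = R = 136 Ω
  L: Z = jωL = j·1.514e+04·0.00374 = 0 + j56.63 Ω
  C: Z = 1/(jωC) = -j/(ω·C) = 0 - j140.5 Ω
Step 3 — Series combination: Z_total = R + L + C = 136 - j83.88 Ω = 159.8∠-31.7° Ω.
Step 4 — Source phasor: V = 48∠99.0° V = -7.509 + j47.41 V.
Step 5 — Ohm's law: I = V / Z_total = (-7.509 + j47.41) / (136 - j83.88) = -0.1957 + j0.2279 A.
Step 6 — Convert to polar: |I| = 0.3004 A, ∠I = 130.7°.

I = 0.3004∠130.7° A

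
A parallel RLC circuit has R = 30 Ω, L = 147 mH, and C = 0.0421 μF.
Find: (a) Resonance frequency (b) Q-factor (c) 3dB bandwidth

Step 1 — Resonance: ω₀ = 1/√(LC) = 1/√(0.147·4.21e-08) = 1.271e+04 rad/s.
Step 2 — f₀ = ω₀/(2π) = 2023 Hz.
Step 3 — Parallel Q: Q = R/(ω₀L) = 30/(1.271e+04·0.147) = 0.01605.
Step 4 — Bandwidth: Δω = ω₀/Q = 7.918e+05 rad/s; BW = Δω/(2π) = 1.26e+05 Hz.

(a) f₀ = 2023 Hz  (b) Q = 0.01605  (c) BW = 1.26e+05 Hz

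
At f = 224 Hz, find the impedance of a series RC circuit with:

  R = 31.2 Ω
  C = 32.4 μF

Step 1 — Angular frequency: ω = 2π·f = 2π·224 = 1407 rad/s.
Step 2 — Component impedances:
  R: Z = R = 31.2 Ω
  C: Z = 1/(jωC) = -j/(ω·C) = 0 - j21.93 Ω
Step 3 — Series combination: Z_total = R + C = 31.2 - j21.93 Ω = 38.14∠-35.1° Ω.

Z = 31.2 - j21.93 Ω = 38.14∠-35.1° Ω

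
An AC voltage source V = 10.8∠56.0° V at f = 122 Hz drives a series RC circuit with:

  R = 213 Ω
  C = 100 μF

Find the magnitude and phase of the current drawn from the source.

Step 1 — Angular frequency: ω = 2π·f = 2π·122 = 766.5 rad/s.
Step 2 — Component impedances:
  R: Z = R = 213 Ω
  C: Z = 1/(jωC) = -j/(ω·C) = 0 - j13.05 Ω
Step 3 — Series combination: Z_total = R + C = 213 - j13.05 Ω = 213.4∠-3.5° Ω.
Step 4 — Source phasor: V = 10.8∠56.0° V = 6.039 + j8.954 V.
Step 5 — Ohm's law: I = V / Z_total = (6.039 + j8.954) / (213 - j13.05) = 0.02568 + j0.04361 A.
Step 6 — Convert to polar: |I| = 0.05061 A, ∠I = 59.5°.

I = 0.05061∠59.5° A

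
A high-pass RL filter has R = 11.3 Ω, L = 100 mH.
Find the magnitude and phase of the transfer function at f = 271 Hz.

Step 1 — Angular frequency: ω = 2π·271 = 1703 rad/s.
Step 2 — Transfer function: H(jω) = jωL/(R + jωL).
Step 3 — Numerator jωL = j·170.3; denominator R + jωL = 11.3 + j170.3.
Step 4 — H = 0.9956 + j0.06607.
Step 5 — Magnitude: |H| = 0.9978 (-0.0 dB); phase: φ = 3.8°.

|H| = 0.9978 (-0.0 dB), φ = 3.8°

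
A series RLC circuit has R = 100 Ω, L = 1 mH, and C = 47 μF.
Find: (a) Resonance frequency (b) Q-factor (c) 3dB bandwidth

Step 1 — Resonance condition Im(Z)=0 gives ω₀ = 1/√(LC).
Step 2 — ω₀ = 1/√(0.001·4.7e-05) = 4613 rad/s.
Step 3 — f₀ = ω₀/(2π) = 734.1 Hz.
Step 4 — Series Q: Q = ω₀L/R = 4613·0.001/100 = 0.04613.
Step 5 — 3dB bandwidth: Δω = ω₀/Q = 1e+05 rad/s; BW = Δω/(2π) = 1.592e+04 Hz.

(a) f₀ = 734.1 Hz  (b) Q = 0.04613  (c) BW = 1.592e+04 Hz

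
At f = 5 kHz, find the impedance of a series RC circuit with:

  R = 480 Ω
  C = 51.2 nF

Step 1 — Angular frequency: ω = 2π·f = 2π·5000 = 3.142e+04 rad/s.
Step 2 — Component impedances:
  R: Z = R = 480 Ω
  C: Z = 1/(jωC) = -j/(ω·C) = 0 - j621.7 Ω
Step 3 — Series combination: Z_total = R + C = 480 - j621.7 Ω = 785.4∠-52.3° Ω.

Z = 480 - j621.7 Ω = 785.4∠-52.3° Ω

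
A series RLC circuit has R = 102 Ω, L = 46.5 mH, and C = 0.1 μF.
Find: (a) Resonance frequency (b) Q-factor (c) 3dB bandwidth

Step 1 — Resonance condition Im(Z)=0 gives ω₀ = 1/√(LC).
Step 2 — ω₀ = 1/√(0.0465·1e-07) = 1.466e+04 rad/s.
Step 3 — f₀ = ω₀/(2π) = 2334 Hz.
Step 4 — Series Q: Q = ω₀L/R = 1.466e+04·0.0465/102 = 6.685.
Step 5 — 3dB bandwidth: Δω = ω₀/Q = 2194 rad/s; BW = Δω/(2π) = 349.1 Hz.

(a) f₀ = 2334 Hz  (b) Q = 6.685  (c) BW = 349.1 Hz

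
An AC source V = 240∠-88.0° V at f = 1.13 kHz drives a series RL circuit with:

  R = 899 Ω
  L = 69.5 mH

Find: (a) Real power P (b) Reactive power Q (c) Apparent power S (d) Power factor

Step 1 — Angular frequency: ω = 2π·f = 2π·1130 = 7100 rad/s.
Step 2 — Component impedances:
  R: Z = R = 899 Ω
  L: Z = jωL = j·7100·0.0695 = 0 + j493.4 Ω
Step 3 — Series combination: Z_total = R + L = 899 + j493.4 Ω = 1026∠28.8° Ω.
Step 4 — Source phasor: V = 240∠-88.0° V = 8.376 - j239.9 V.
Step 5 — Current: I = V / Z = -0.1054 - j0.209 A = 0.234∠-116.8° A.
Step 6 — Complex power: S = V·I* = 49.24 + j27.03 VA.
Step 7 — Real power: P = Re(S) = 49.24 W.
Step 8 — Reactive power: Q = Im(S) = 27.03 VAR.
Step 9 — Apparent power: |S| = 56.17 VA.
Step 10 — Power factor: PF = P/|S| = 0.8766 (lagging).

(a) P = 49.24 W  (b) Q = 27.03 VAR  (c) S = 56.17 VA  (d) PF = 0.8766 (lagging)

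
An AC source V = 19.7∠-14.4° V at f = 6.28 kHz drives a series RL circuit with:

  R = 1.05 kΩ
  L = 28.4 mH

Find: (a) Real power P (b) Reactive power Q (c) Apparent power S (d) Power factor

Step 1 — Angular frequency: ω = 2π·f = 2π·6280 = 3.946e+04 rad/s.
Step 2 — Component impedances:
  R: Z = R = 1050 Ω
  L: Z = jωL = j·3.946e+04·0.0284 = 0 + j1121 Ω
Step 3 — Series combination: Z_total = R + L = 1050 + j1121 Ω = 1536∠46.9° Ω.
Step 4 — Source phasor: V = 19.7∠-14.4° V = 19.08 - j4.899 V.
Step 5 — Current: I = V / Z = 0.006168 - j0.01125 A = 0.01283∠-61.3° A.
Step 6 — Complex power: S = V·I* = 0.1728 + j0.1844 VA.
Step 7 — Real power: P = Re(S) = 0.1728 W.
Step 8 — Reactive power: Q = Im(S) = 0.1844 VAR.
Step 9 — Apparent power: |S| = 0.2527 VA.
Step 10 — Power factor: PF = P/|S| = 0.6837 (lagging).

(a) P = 0.1728 W  (b) Q = 0.1844 VAR  (c) S = 0.2527 VA  (d) PF = 0.6837 (lagging)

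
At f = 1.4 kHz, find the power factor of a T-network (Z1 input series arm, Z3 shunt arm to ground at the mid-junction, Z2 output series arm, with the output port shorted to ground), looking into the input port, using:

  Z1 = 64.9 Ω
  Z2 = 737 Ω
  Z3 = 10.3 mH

Step 1 — Angular frequency: ω = 2π·f = 2π·1400 = 8796 rad/s.
Step 2 — Component impedances:
  Z1: Z = R = 64.9 Ω
  Z2: Z = R = 737 Ω
  Z3: Z = jωL = j·8796·0.0103 = 0 + j90.6 Ω
Step 3 — With the output port shorted to ground, the output series arm Z2 runs from the junction to ground; the shunt arm Z3 also runs from the junction to ground. They appear in parallel: Z3 || Z2 = 10.97 + j89.25 Ω.
Step 4 — Series with input arm Z1: Z_in = Z1 + (Z3 || Z2) = 75.87 + j89.25 Ω = 117.1∠49.6° Ω.
Step 5 — Power factor: PF = cos(φ) = Re(Z)/|Z| = 75.873/117.15 = 0.6477.
Step 6 — Type: Im(Z) = 89.25 ⇒ lagging (phase φ = 49.6°).

PF = 0.6477 (lagging, φ = 49.6°)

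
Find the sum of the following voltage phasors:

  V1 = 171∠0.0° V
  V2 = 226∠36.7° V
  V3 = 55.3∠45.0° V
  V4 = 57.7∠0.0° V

Step 1 — Convert each phasor to rectangular form:
  V1 = 171·(cos(0.0°) + j·sin(0.0°)) = 171 V
  V2 = 226·(cos(36.7°) + j·sin(36.7°)) = 181.2 + j135.1 V
  V3 = 55.3·(cos(45.0°) + j·sin(45.0°)) = 39.1 + j39.1 V
  V4 = 57.7·(cos(0.0°) + j·sin(0.0°)) = 57.7 V
Step 2 — Sum components: V_total = 449 + j174.2 V.
Step 3 — Convert to polar: |V_total| = 481.6 V, ∠V_total = 21.2°.

V_total = 481.6∠21.2° V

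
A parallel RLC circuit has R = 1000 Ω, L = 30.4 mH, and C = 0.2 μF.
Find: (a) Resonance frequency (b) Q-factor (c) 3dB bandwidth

Step 1 — Resonance: ω₀ = 1/√(LC) = 1/√(0.0304·2e-07) = 1.282e+04 rad/s.
Step 2 — f₀ = ω₀/(2π) = 2041 Hz.
Step 3 — Parallel Q: Q = R/(ω₀L) = 1000/(1.282e+04·0.0304) = 2.565.
Step 4 — Bandwidth: Δω = ω₀/Q = 5000 rad/s; BW = Δω/(2π) = 795.8 Hz.

(a) f₀ = 2041 Hz  (b) Q = 2.565  (c) BW = 795.8 Hz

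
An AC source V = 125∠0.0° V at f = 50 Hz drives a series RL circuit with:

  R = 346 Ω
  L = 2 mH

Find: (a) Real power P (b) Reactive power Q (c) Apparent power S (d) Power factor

Step 1 — Angular frequency: ω = 2π·f = 2π·50 = 314.2 rad/s.
Step 2 — Component impedances:
  R: Z = R = 346 Ω
  L: Z = jωL = j·314.2·0.002 = 0 + j0.6283 Ω
Step 3 — Series combination: Z_total = R + L = 346 + j0.6283 Ω = 346∠0.1° Ω.
Step 4 — Source phasor: V = 125∠0.0° V = 125 V.
Step 5 — Current: I = V / Z = 0.3613 - j0.000656 A = 0.3613∠-0.1° A.
Step 6 — Complex power: S = V·I* = 45.16 + j0.08201 VA.
Step 7 — Real power: P = Re(S) = 45.16 W.
Step 8 — Reactive power: Q = Im(S) = 0.08201 VAR.
Step 9 — Apparent power: |S| = 45.16 VA.
Step 10 — Power factor: PF = P/|S| = 1 (lagging).

(a) P = 45.16 W  (b) Q = 0.08201 VAR  (c) S = 45.16 VA  (d) PF = 1 (lagging)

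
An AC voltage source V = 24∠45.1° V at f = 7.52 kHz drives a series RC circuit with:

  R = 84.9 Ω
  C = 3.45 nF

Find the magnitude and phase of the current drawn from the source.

Step 1 — Angular frequency: ω = 2π·f = 2π·7520 = 4.725e+04 rad/s.
Step 2 — Component impedances:
  R: Z = R = 84.9 Ω
  C: Z = 1/(jωC) = -j/(ω·C) = 0 - j6135 Ω
Step 3 — Series combination: Z_total = R + C = 84.9 - j6135 Ω = 6135∠-89.2° Ω.
Step 4 — Source phasor: V = 24∠45.1° V = 16.94 + j17 V.
Step 5 — Ohm's law: I = V / Z_total = (16.94 + j17) / (84.9 - j6135) = -0.002732 + j0.002799 A.
Step 6 — Convert to polar: |I| = 0.003912 A, ∠I = 134.3°.

I = 0.003912∠134.3° A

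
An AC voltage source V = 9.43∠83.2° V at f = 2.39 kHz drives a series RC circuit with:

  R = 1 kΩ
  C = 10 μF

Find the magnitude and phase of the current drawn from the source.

Step 1 — Angular frequency: ω = 2π·f = 2π·2390 = 1.502e+04 rad/s.
Step 2 — Component impedances:
  R: Z = R = 1000 Ω
  C: Z = 1/(jωC) = -j/(ω·C) = 0 - j6.659 Ω
Step 3 — Series combination: Z_total = R + C = 1000 - j6.659 Ω = 1000∠-0.4° Ω.
Step 4 — Source phasor: V = 9.43∠83.2° V = 1.117 + j9.364 V.
Step 5 — Ohm's law: I = V / Z_total = (1.117 + j9.364) / (1000 - j6.659) = 0.001054 + j0.009371 A.
Step 6 — Convert to polar: |I| = 0.00943 A, ∠I = 83.6°.

I = 0.00943∠83.6° A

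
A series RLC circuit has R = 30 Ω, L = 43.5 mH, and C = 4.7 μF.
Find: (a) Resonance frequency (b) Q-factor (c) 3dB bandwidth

Step 1 — Resonance condition Im(Z)=0 gives ω₀ = 1/√(LC).
Step 2 — ω₀ = 1/√(0.0435·4.7e-06) = 2212 rad/s.
Step 3 — f₀ = ω₀/(2π) = 352 Hz.
Step 4 — Series Q: Q = ω₀L/R = 2212·0.0435/30 = 3.207.
Step 5 — 3dB bandwidth: Δω = ω₀/Q = 689.7 rad/s; BW = Δω/(2π) = 109.8 Hz.

(a) f₀ = 352 Hz  (b) Q = 3.207  (c) BW = 109.8 Hz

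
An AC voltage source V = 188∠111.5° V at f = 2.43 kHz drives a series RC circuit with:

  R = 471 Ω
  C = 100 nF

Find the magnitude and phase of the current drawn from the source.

Step 1 — Angular frequency: ω = 2π·f = 2π·2430 = 1.527e+04 rad/s.
Step 2 — Component impedances:
  R: Z = R = 471 Ω
  C: Z = 1/(jωC) = -j/(ω·C) = 0 - j655 Ω
Step 3 — Series combination: Z_total = R + C = 471 - j655 Ω = 806.7∠-54.3° Ω.
Step 4 — Source phasor: V = 188∠111.5° V = -68.9 + j174.9 V.
Step 5 — Ohm's law: I = V / Z_total = (-68.9 + j174.9) / (471 - j655) = -0.2259 + j0.05725 A.
Step 6 — Convert to polar: |I| = 0.233 A, ∠I = 165.8°.

I = 0.233∠165.8° A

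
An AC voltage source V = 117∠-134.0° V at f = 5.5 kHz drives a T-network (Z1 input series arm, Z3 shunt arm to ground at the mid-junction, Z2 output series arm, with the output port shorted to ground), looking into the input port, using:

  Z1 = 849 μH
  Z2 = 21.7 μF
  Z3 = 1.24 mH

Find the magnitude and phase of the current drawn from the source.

Step 1 — Angular frequency: ω = 2π·f = 2π·5500 = 3.456e+04 rad/s.
Step 2 — Component impedances:
  Z1: Z = jωL = j·3.456e+04·0.000849 = 0 + j29.34 Ω
  Z2: Z = 1/(jωC) = -j/(ω·C) = 0 - j1.334 Ω
  Z3: Z = jωL = j·3.456e+04·0.00124 = 0 + j42.85 Ω
Step 3 — With the output port shorted to ground, the output series arm Z2 runs from the junction to ground; the shunt arm Z3 also runs from the junction to ground. They appear in parallel: Z3 || Z2 = 0 - j1.376 Ω.
Step 4 — Series with input arm Z1: Z_in = Z1 + (Z3 || Z2) = 0 + j27.96 Ω = 27.96∠90.0° Ω.
Step 5 — Source phasor: V = 117∠-134.0° V = -81.28 - j84.16 V.
Step 6 — Ohm's law: I = V / Z_total = (-81.28 - j84.16) / (0 + j27.96) = -3.01 + j2.907 A.
Step 7 — Convert to polar: |I| = 4.184 A, ∠I = 136.0°.

I = 4.184∠136.0° A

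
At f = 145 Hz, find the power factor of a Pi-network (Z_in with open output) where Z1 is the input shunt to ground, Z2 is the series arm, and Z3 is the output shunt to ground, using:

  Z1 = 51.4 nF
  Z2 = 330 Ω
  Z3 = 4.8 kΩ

Step 1 — Angular frequency: ω = 2π·f = 2π·145 = 911.1 rad/s.
Step 2 — Component impedances:
  Z1: Z = 1/(jωC) = -j/(ω·C) = 0 - j2.135e+04 Ω
  Z2: Z = R = 330 Ω
  Z3: Z = R = 4800 Ω
Step 3 — With open output, the series arm Z2 and the output shunt Z3 appear in series to ground: Z2 + Z3 = 5130 Ω.
Step 4 — Parallel with input shunt Z1: Z_in = Z1 || (Z2 + Z3) = 4850 - j1165 Ω = 4988∠-13.5° Ω.
Step 5 — Power factor: PF = cos(φ) = Re(Z)/|Z| = 4850/4988 = 0.9723.
Step 6 — Type: Im(Z) = -1165 ⇒ leading (phase φ = -13.5°).

PF = 0.9723 (leading, φ = -13.5°)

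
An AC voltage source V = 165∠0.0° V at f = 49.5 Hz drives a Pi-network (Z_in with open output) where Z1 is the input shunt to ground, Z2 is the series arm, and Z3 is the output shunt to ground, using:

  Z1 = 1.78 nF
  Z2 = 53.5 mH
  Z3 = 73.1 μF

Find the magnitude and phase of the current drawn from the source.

Step 1 — Angular frequency: ω = 2π·f = 2π·49.5 = 311 rad/s.
Step 2 — Component impedances:
  Z1: Z = 1/(jωC) = -j/(ω·C) = 0 - j1.806e+06 Ω
  Z2: Z = jωL = j·311·0.0535 = 0 + j16.64 Ω
  Z3: Z = 1/(jωC) = -j/(ω·C) = 0 - j43.98 Ω
Step 3 — With open output, the series arm Z2 and the output shunt Z3 appear in series to ground: Z2 + Z3 = 0 - j27.34 Ω.
Step 4 — Parallel with input shunt Z1: Z_in = Z1 || (Z2 + Z3) = 0 - j27.34 Ω = 27.34∠-90.0° Ω.
Step 5 — Source phasor: V = 165∠0.0° V = 165 V.
Step 6 — Ohm's law: I = V / Z_total = (165) / (0 - j27.34) = 0 + j6.034 A.
Step 7 — Convert to polar: |I| = 6.034 A, ∠I = 90.0°.

I = 6.034∠90.0° A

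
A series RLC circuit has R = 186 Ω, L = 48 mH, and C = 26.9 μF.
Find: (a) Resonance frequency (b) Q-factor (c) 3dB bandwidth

Step 1 — Resonance: ω₀ = 1/√(LC) = 1/√(0.048·2.69e-05) = 880 rad/s.
Step 2 — f₀ = ω₀/(2π) = 140.1 Hz.
Step 3 — Series Q: Q = ω₀L/R = 880·0.048/186 = 0.2271.
Step 4 — Bandwidth: Δω = ω₀/Q = 3875 rad/s; BW = Δω/(2π) = 616.7 Hz.

(a) f₀ = 140.1 Hz  (b) Q = 0.2271  (c) BW = 616.7 Hz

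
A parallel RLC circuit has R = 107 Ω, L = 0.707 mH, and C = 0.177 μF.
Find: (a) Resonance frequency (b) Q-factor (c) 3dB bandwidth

Step 1 — Resonance: ω₀ = 1/√(LC) = 1/√(0.000707·1.77e-07) = 8.939e+04 rad/s.
Step 2 — f₀ = ω₀/(2π) = 1.423e+04 Hz.
Step 3 — Parallel Q: Q = R/(ω₀L) = 107/(8.939e+04·0.000707) = 1.693.
Step 4 — Bandwidth: Δω = ω₀/Q = 5.28e+04 rad/s; BW = Δω/(2π) = 8404 Hz.

(a) f₀ = 1.423e+04 Hz  (b) Q = 1.693  (c) BW = 8404 Hz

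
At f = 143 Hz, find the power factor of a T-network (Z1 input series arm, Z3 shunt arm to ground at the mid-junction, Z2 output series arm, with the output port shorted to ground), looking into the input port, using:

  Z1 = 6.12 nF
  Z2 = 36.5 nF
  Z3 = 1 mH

Step 1 — Angular frequency: ω = 2π·f = 2π·143 = 898.5 rad/s.
Step 2 — Component impedances:
  Z1: Z = 1/(jωC) = -j/(ω·C) = 0 - j1.819e+05 Ω
  Z2: Z = 1/(jωC) = -j/(ω·C) = 0 - j3.049e+04 Ω
  Z3: Z = jωL = j·898.5·0.001 = 0 + j0.8985 Ω
Step 3 — With the output port shorted to ground, the output series arm Z2 runs from the junction to ground; the shunt arm Z3 also runs from the junction to ground. They appear in parallel: Z3 || Z2 = 0 + j0.8985 Ω.
Step 4 — Series with input arm Z1: Z_in = Z1 + (Z3 || Z2) = 0 - j1.819e+05 Ω = 1.819e+05∠-90.0° Ω.
Step 5 — Power factor: PF = cos(φ) = Re(Z)/|Z| = 0/1.819e+05 = 0.
Step 6 — Type: Im(Z) = -1.819e+05 ⇒ leading (phase φ = -90.0°).

PF = 0 (leading, φ = -90.0°)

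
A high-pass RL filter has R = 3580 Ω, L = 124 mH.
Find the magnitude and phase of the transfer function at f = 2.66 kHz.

Step 1 — Angular frequency: ω = 2π·2660 = 1.671e+04 rad/s.
Step 2 — Transfer function: H(jω) = jωL/(R + jωL).
Step 3 — Numerator jωL = j·2072; denominator R + jωL = 3580 + j2072.
Step 4 — H = 0.251 + j0.4336.
Step 5 — Magnitude: |H| = 0.501 (-6.0 dB); phase: φ = 59.9°.

|H| = 0.501 (-6.0 dB), φ = 59.9°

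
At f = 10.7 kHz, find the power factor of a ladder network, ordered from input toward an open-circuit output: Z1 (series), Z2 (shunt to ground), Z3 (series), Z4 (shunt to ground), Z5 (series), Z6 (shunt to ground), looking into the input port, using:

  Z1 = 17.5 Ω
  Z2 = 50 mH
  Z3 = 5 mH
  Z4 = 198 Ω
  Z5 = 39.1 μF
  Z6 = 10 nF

Step 1 — Angular frequency: ω = 2π·f = 2π·1.07e+04 = 6.723e+04 rad/s.
Step 2 — Component impedances:
  Z1: Z = R = 17.5 Ω
  Z2: Z = jωL = j·6.723e+04·0.05 = 0 + j3362 Ω
  Z3: Z = jωL = j·6.723e+04·0.005 = 0 + j336.2 Ω
  Z4: Z = R = 198 Ω
  Z5: Z = 1/(jωC) = -j/(ω·C) = 0 - j0.3804 Ω
  Z6: Z = 1/(jωC) = -j/(ω·C) = 0 - j1487 Ω
Step 3 — Ladder network (open output): work backward from the far end, alternating series and parallel combinations. Z_in = 180.1 + j292.7 Ω = 343.6∠58.4° Ω.
Step 4 — Power factor: PF = cos(φ) = Re(Z)/|Z| = 180.11/343.64 = 0.5241.
Step 5 — Type: Im(Z) = 292.7 ⇒ lagging (phase φ = 58.4°).

PF = 0.5241 (lagging, φ = 58.4°)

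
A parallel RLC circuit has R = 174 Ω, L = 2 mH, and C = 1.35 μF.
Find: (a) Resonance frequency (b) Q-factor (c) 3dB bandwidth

Step 1 — Resonance: ω₀ = 1/√(LC) = 1/√(0.002·1.35e-06) = 1.925e+04 rad/s.
Step 2 — f₀ = ω₀/(2π) = 3063 Hz.
Step 3 — Parallel Q: Q = R/(ω₀L) = 174/(1.925e+04·0.002) = 4.521.
Step 4 — Bandwidth: Δω = ω₀/Q = 4257 rad/s; BW = Δω/(2π) = 677.5 Hz.

(a) f₀ = 3063 Hz  (b) Q = 4.521  (c) BW = 677.5 Hz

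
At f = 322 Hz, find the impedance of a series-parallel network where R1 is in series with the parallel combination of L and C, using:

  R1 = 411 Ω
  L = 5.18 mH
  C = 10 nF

Step 1 — Angular frequency: ω = 2π·f = 2π·322 = 2023 rad/s.
Step 2 — Component impedances:
  R1: Z = R = 411 Ω
  L: Z = jωL = j·2023·0.00518 = 0 + j10.48 Ω
  C: Z = 1/(jωC) = -j/(ω·C) = 0 - j4.943e+04 Ω
Step 3 — Parallel branch: L || C = 1/(1/L + 1/C) = 0 + j10.48 Ω.
Step 4 — Series with R1: Z_total = R1 + (L || C) = 411 + j10.48 Ω = 411.1∠1.5° Ω.

Z = 411 + j10.48 Ω = 411.1∠1.5° Ω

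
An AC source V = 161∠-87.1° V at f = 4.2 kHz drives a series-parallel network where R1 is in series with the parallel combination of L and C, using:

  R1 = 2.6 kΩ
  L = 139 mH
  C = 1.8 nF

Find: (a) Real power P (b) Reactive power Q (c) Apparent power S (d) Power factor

Step 1 — Angular frequency: ω = 2π·f = 2π·4200 = 2.639e+04 rad/s.
Step 2 — Component impedances:
  R1: Z = R = 2600 Ω
  L: Z = jωL = j·2.639e+04·0.139 = 0 + j3668 Ω
  C: Z = 1/(jωC) = -j/(ω·C) = 0 - j2.105e+04 Ω
Step 3 — Parallel branch: L || C = 1/(1/L + 1/C) = 0 + j4442 Ω.
Step 4 — Series with R1: Z_total = R1 + (L || C) = 2600 + j4442 Ω = 5147∠59.7° Ω.
Step 5 — Source phasor: V = 161∠-87.1° V = 8.145 - j160.8 V.
Step 6 — Current: I = V / Z = -0.02616 - j0.01715 A = 0.03128∠-146.8° A.
Step 7 — Complex power: S = V·I* = 2.544 + j4.346 VA.
Step 8 — Real power: P = Re(S) = 2.544 W.
Step 9 — Reactive power: Q = Im(S) = 4.346 VAR.
Step 10 — Apparent power: |S| = 5.036 VA.
Step 11 — Power factor: PF = P/|S| = 0.5051 (lagging).

(a) P = 2.544 W  (b) Q = 4.346 VAR  (c) S = 5.036 VA  (d) PF = 0.5051 (lagging)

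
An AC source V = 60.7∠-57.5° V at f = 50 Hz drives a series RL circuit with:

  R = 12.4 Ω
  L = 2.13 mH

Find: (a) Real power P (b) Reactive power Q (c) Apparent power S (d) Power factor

Step 1 — Angular frequency: ω = 2π·f = 2π·50 = 314.2 rad/s.
Step 2 — Component impedances:
  R: Z = R = 12.4 Ω
  L: Z = jωL = j·314.2·0.00213 = 0 + j0.6692 Ω
Step 3 — Series combination: Z_total = R + L = 12.4 + j0.6692 Ω = 12.42∠3.1° Ω.
Step 4 — Source phasor: V = 60.7∠-57.5° V = 32.61 - j51.19 V.
Step 5 — Current: I = V / Z = 2.4 - j4.258 A = 4.888∠-60.6° A.
Step 6 — Complex power: S = V·I* = 296.3 + j15.99 VA.
Step 7 — Real power: P = Re(S) = 296.3 W.
Step 8 — Reactive power: Q = Im(S) = 15.99 VAR.
Step 9 — Apparent power: |S| = 296.7 VA.
Step 10 — Power factor: PF = P/|S| = 0.9985 (lagging).

(a) P = 296.3 W  (b) Q = 15.99 VAR  (c) S = 296.7 VA  (d) PF = 0.9985 (lagging)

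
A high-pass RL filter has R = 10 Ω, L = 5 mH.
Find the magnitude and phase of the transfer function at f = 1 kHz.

Step 1 — Angular frequency: ω = 2π·1000 = 6283 rad/s.
Step 2 — Transfer function: H(jω) = jωL/(R + jωL).
Step 3 — Numerator jωL = j·31.42; denominator R + jωL = 10 + j31.42.
Step 4 — H = 0.908 + j0.289.
Step 5 — Magnitude: |H| = 0.9529 (-0.4 dB); phase: φ = 17.7°.

|H| = 0.9529 (-0.4 dB), φ = 17.7°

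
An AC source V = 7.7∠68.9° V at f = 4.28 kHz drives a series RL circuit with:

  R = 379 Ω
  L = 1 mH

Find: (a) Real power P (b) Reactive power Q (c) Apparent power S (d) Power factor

Step 1 — Angular frequency: ω = 2π·f = 2π·4280 = 2.689e+04 rad/s.
Step 2 — Component impedances:
  R: Z = R = 379 Ω
  L: Z = jωL = j·2.689e+04·0.001 = 0 + j26.89 Ω
Step 3 — Series combination: Z_total = R + L = 379 + j26.89 Ω = 380∠4.1° Ω.
Step 4 — Source phasor: V = 7.7∠68.9° V = 2.772 + j7.184 V.
Step 5 — Current: I = V / Z = 0.008615 + j0.01834 A = 0.02027∠64.8° A.
Step 6 — Complex power: S = V·I* = 0.1557 + j0.01104 VA.
Step 7 — Real power: P = Re(S) = 0.1557 W.
Step 8 — Reactive power: Q = Im(S) = 0.01104 VAR.
Step 9 — Apparent power: |S| = 0.156 VA.
Step 10 — Power factor: PF = P/|S| = 0.9975 (lagging).

(a) P = 0.1557 W  (b) Q = 0.01104 VAR  (c) S = 0.156 VA  (d) PF = 0.9975 (lagging)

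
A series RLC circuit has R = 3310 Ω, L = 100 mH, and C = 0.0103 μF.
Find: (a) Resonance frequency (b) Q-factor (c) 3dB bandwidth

Step 1 — Resonance condition Im(Z)=0 gives ω₀ = 1/√(LC).
Step 2 — ω₀ = 1/√(0.1·1.03e-08) = 3.116e+04 rad/s.
Step 3 — f₀ = ω₀/(2π) = 4959 Hz.
Step 4 — Series Q: Q = ω₀L/R = 3.116e+04·0.1/3310 = 0.9414.
Step 5 — 3dB bandwidth: Δω = ω₀/Q = 3.31e+04 rad/s; BW = Δω/(2π) = 5268 Hz.

(a) f₀ = 4959 Hz  (b) Q = 0.9414  (c) BW = 5268 Hz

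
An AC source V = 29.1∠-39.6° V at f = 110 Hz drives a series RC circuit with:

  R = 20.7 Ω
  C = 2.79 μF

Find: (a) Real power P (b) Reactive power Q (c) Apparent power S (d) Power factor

Step 1 — Angular frequency: ω = 2π·f = 2π·110 = 691.2 rad/s.
Step 2 — Component impedances:
  R: Z = R = 20.7 Ω
  C: Z = 1/(jωC) = -j/(ω·C) = 0 - j518.6 Ω
Step 3 — Series combination: Z_total = R + C = 20.7 - j518.6 Ω = 519∠-87.7° Ω.
Step 4 — Source phasor: V = 29.1∠-39.6° V = 22.42 - j18.55 V.
Step 5 — Current: I = V / Z = 0.03743 + j0.04174 A = 0.05607∠48.1° A.
Step 6 — Complex power: S = V·I* = 0.06508 - j1.63 VA.
Step 7 — Real power: P = Re(S) = 0.06508 W.
Step 8 — Reactive power: Q = Im(S) = -1.63 VAR.
Step 9 — Apparent power: |S| = 1.632 VA.
Step 10 — Power factor: PF = P/|S| = 0.03988 (leading).

(a) P = 0.06508 W  (b) Q = -1.63 VAR  (c) S = 1.632 VA  (d) PF = 0.03988 (leading)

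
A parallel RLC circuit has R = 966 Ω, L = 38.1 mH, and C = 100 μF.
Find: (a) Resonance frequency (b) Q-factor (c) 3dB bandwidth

Step 1 — Resonance: ω₀ = 1/√(LC) = 1/√(0.0381·0.0001) = 512.3 rad/s.
Step 2 — f₀ = ω₀/(2π) = 81.54 Hz.
Step 3 — Parallel Q: Q = R/(ω₀L) = 966/(512.3·0.0381) = 49.49.
Step 4 — Bandwidth: Δω = ω₀/Q = 10.35 rad/s; BW = Δω/(2π) = 1.648 Hz.

(a) f₀ = 81.54 Hz  (b) Q = 49.49  (c) BW = 1.648 Hz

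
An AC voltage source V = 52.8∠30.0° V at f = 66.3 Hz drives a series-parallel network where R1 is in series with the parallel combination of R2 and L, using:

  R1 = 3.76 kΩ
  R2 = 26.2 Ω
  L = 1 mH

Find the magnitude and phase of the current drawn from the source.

Step 1 — Angular frequency: ω = 2π·f = 2π·66.3 = 416.6 rad/s.
Step 2 — Component impedances:
  R1: Z = R = 3760 Ω
  R2: Z = R = 26.2 Ω
  L: Z = jωL = j·416.6·0.001 = 0 + j0.4166 Ω
Step 3 — Parallel branch: R2 || L = 1/(1/R2 + 1/L) = 0.006622 + j0.4165 Ω.
Step 4 — Series with R1: Z_total = R1 + (R2 || L) = 3760 + j0.4165 Ω = 3760∠0.0° Ω.
Step 5 — Source phasor: V = 52.8∠30.0° V = 45.73 + j26.4 V.
Step 6 — Ohm's law: I = V / Z_total = (45.73 + j26.4) / (3760 + j0.4165) = 0.01216 + j0.00702 A.
Step 7 — Convert to polar: |I| = 0.01404 A, ∠I = 30.0°.

I = 0.01404∠30.0° A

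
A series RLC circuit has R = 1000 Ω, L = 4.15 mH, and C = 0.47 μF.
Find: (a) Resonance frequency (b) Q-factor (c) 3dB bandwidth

Step 1 — Resonance condition Im(Z)=0 gives ω₀ = 1/√(LC).
Step 2 — ω₀ = 1/√(0.00415·4.7e-07) = 2.264e+04 rad/s.
Step 3 — f₀ = ω₀/(2π) = 3604 Hz.
Step 4 — Series Q: Q = ω₀L/R = 2.264e+04·0.00415/1000 = 0.09397.
Step 5 — 3dB bandwidth: Δω = ω₀/Q = 2.41e+05 rad/s; BW = Δω/(2π) = 3.835e+04 Hz.

(a) f₀ = 3604 Hz  (b) Q = 0.09397  (c) BW = 3.835e+04 Hz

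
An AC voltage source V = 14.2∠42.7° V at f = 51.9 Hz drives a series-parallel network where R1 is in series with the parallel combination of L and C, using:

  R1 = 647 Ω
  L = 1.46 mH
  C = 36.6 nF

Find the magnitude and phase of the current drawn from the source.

Step 1 — Angular frequency: ω = 2π·f = 2π·51.9 = 326.1 rad/s.
Step 2 — Component impedances:
  R1: Z = R = 647 Ω
  L: Z = jωL = j·326.1·0.00146 = 0 + j0.4761 Ω
  C: Z = 1/(jωC) = -j/(ω·C) = 0 - j8.379e+04 Ω
Step 3 — Parallel branch: L || C = 1/(1/L + 1/C) = 0 + j0.4761 Ω.
Step 4 — Series with R1: Z_total = R1 + (L || C) = 647 + j0.4761 Ω = 647∠0.0° Ω.
Step 5 — Source phasor: V = 14.2∠42.7° V = 10.44 + j9.63 V.
Step 6 — Ohm's law: I = V / Z_total = (10.44 + j9.63) / (647 + j0.4761) = 0.01614 + j0.01487 A.
Step 7 — Convert to polar: |I| = 0.02195 A, ∠I = 42.7°.

I = 0.02195∠42.7° A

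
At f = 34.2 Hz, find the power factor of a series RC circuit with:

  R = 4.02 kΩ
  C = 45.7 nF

Step 1 — Angular frequency: ω = 2π·f = 2π·34.2 = 214.9 rad/s.
Step 2 — Component impedances:
  R: Z = R = 4020 Ω
  C: Z = 1/(jωC) = -j/(ω·C) = 0 - j1.018e+05 Ω
Step 3 — Series combination: Z_total = R + C = 4020 - j1.018e+05 Ω = 1.019e+05∠-87.7° Ω.
Step 4 — Power factor: PF = cos(φ) = Re(Z)/|Z| = 4020/1.019e+05 = 0.03945.
Step 5 — Type: Im(Z) = -1.018e+05 ⇒ leading (phase φ = -87.7°).

PF = 0.03945 (leading, φ = -87.7°)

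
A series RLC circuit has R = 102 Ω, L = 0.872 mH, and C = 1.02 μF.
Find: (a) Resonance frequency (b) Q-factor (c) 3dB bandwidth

Step 1 — Resonance condition Im(Z)=0 gives ω₀ = 1/√(LC).
Step 2 — ω₀ = 1/√(0.000872·1.02e-06) = 3.353e+04 rad/s.
Step 3 — f₀ = ω₀/(2π) = 5337 Hz.
Step 4 — Series Q: Q = ω₀L/R = 3.353e+04·0.000872/102 = 0.2867.
Step 5 — 3dB bandwidth: Δω = ω₀/Q = 1.17e+05 rad/s; BW = Δω/(2π) = 1.862e+04 Hz.

(a) f₀ = 5337 Hz  (b) Q = 0.2867  (c) BW = 1.862e+04 Hz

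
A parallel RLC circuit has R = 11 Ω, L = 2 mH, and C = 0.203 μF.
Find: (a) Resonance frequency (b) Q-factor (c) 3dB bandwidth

Step 1 — Resonance: ω₀ = 1/√(LC) = 1/√(0.002·2.03e-07) = 4.963e+04 rad/s.
Step 2 — f₀ = ω₀/(2π) = 7899 Hz.
Step 3 — Parallel Q: Q = R/(ω₀L) = 11/(4.963e+04·0.002) = 0.1108.
Step 4 — Bandwidth: Δω = ω₀/Q = 4.478e+05 rad/s; BW = Δω/(2π) = 7.127e+04 Hz.

(a) f₀ = 7899 Hz  (b) Q = 0.1108  (c) BW = 7.127e+04 Hz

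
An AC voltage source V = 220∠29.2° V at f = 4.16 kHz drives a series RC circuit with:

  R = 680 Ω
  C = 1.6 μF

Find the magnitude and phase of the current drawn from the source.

Step 1 — Angular frequency: ω = 2π·f = 2π·4160 = 2.614e+04 rad/s.
Step 2 — Component impedances:
  R: Z = R = 680 Ω
  C: Z = 1/(jωC) = -j/(ω·C) = 0 - j23.91 Ω
Step 3 — Series combination: Z_total = R + C = 680 - j23.91 Ω = 680.4∠-2.0° Ω.
Step 4 — Source phasor: V = 220∠29.2° V = 192 + j107.3 V.
Step 5 — Ohm's law: I = V / Z_total = (192 + j107.3) / (680 - j23.91) = 0.2765 + j0.1676 A.
Step 6 — Convert to polar: |I| = 0.3233 A, ∠I = 31.2°.

I = 0.3233∠31.2° A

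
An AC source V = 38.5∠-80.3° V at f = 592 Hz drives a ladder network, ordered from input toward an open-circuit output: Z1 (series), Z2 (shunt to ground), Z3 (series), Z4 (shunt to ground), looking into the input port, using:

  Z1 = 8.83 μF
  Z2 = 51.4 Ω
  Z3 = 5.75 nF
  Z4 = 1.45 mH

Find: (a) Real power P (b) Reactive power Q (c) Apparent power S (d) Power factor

Step 1 — Angular frequency: ω = 2π·f = 2π·592 = 3720 rad/s.
Step 2 — Component impedances:
  Z1: Z = 1/(jωC) = -j/(ω·C) = 0 - j30.45 Ω
  Z2: Z = R = 51.4 Ω
  Z3: Z = 1/(jωC) = -j/(ω·C) = 0 - j4.676e+04 Ω
  Z4: Z = jωL = j·3720·0.00145 = 0 + j5.393 Ω
Step 3 — Ladder network (open output): work backward from the far end, alternating series and parallel combinations. Z_in = 51.4 - j30.5 Ω = 59.77∠-30.7° Ω.
Step 4 — Source phasor: V = 38.5∠-80.3° V = 6.487 - j37.95 V.
Step 5 — Current: I = V / Z = 0.4174 - j0.4906 A = 0.6441∠-49.6° A.
Step 6 — Complex power: S = V·I* = 21.33 - j12.66 VA.
Step 7 — Real power: P = Re(S) = 21.33 W.
Step 8 — Reactive power: Q = Im(S) = -12.66 VAR.
Step 9 — Apparent power: |S| = 24.8 VA.
Step 10 — Power factor: PF = P/|S| = 0.86 (leading).

(a) P = 21.33 W  (b) Q = -12.66 VAR  (c) S = 24.8 VA  (d) PF = 0.86 (leading)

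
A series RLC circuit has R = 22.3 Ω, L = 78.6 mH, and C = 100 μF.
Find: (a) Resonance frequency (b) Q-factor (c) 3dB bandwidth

Step 1 — Resonance condition Im(Z)=0 gives ω₀ = 1/√(LC).
Step 2 — ω₀ = 1/√(0.0786·0.0001) = 356.7 rad/s.
Step 3 — f₀ = ω₀/(2π) = 56.77 Hz.
Step 4 — Series Q: Q = ω₀L/R = 356.7·0.0786/22.3 = 1.257.
Step 5 — 3dB bandwidth: Δω = ω₀/Q = 283.7 rad/s; BW = Δω/(2π) = 45.15 Hz.

(a) f₀ = 56.77 Hz  (b) Q = 1.257  (c) BW = 45.15 Hz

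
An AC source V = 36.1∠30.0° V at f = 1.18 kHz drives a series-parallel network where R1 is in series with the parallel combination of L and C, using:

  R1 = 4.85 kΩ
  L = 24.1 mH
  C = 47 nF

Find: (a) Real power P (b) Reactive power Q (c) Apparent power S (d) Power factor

Step 1 — Angular frequency: ω = 2π·f = 2π·1180 = 7414 rad/s.
Step 2 — Component impedances:
  R1: Z = R = 4850 Ω
  L: Z = jωL = j·7414·0.0241 = 0 + j178.7 Ω
  C: Z = 1/(jωC) = -j/(ω·C) = 0 - j2870 Ω
Step 3 — Parallel branch: L || C = 1/(1/L + 1/C) = 0 + j190.5 Ω.
Step 4 — Series with R1: Z_total = R1 + (L || C) = 4850 + j190.5 Ω = 4854∠2.2° Ω.
Step 5 — Source phasor: V = 36.1∠30.0° V = 31.26 + j18.05 V.
Step 6 — Current: I = V / Z = 0.006582 + j0.003463 A = 0.007438∠27.8° A.
Step 7 — Complex power: S = V·I* = 0.2683 + j0.01054 VA.
Step 8 — Real power: P = Re(S) = 0.2683 W.
Step 9 — Reactive power: Q = Im(S) = 0.01054 VAR.
Step 10 — Apparent power: |S| = 0.2685 VA.
Step 11 — Power factor: PF = P/|S| = 0.9992 (lagging).

(a) P = 0.2683 W  (b) Q = 0.01054 VAR  (c) S = 0.2685 VA  (d) PF = 0.9992 (lagging)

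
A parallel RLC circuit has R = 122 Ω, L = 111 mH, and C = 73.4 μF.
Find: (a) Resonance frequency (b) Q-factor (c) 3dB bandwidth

Step 1 — Resonance: ω₀ = 1/√(LC) = 1/√(0.111·7.34e-05) = 350.3 rad/s.
Step 2 — f₀ = ω₀/(2π) = 55.76 Hz.
Step 3 — Parallel Q: Q = R/(ω₀L) = 122/(350.3·0.111) = 3.137.
Step 4 — Bandwidth: Δω = ω₀/Q = 111.7 rad/s; BW = Δω/(2π) = 17.77 Hz.

(a) f₀ = 55.76 Hz  (b) Q = 3.137  (c) BW = 17.77 Hz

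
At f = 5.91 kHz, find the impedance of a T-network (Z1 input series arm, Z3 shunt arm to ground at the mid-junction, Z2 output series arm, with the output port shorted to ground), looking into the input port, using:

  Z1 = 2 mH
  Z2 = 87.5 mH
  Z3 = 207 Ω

Step 1 — Angular frequency: ω = 2π·f = 2π·5910 = 3.713e+04 rad/s.
Step 2 — Component impedances:
  Z1: Z = jωL = j·3.713e+04·0.002 = 0 + j74.27 Ω
  Z2: Z = jωL = j·3.713e+04·0.0875 = 0 + j3249 Ω
  Z3: Z = R = 207 Ω
Step 3 — With the output port shorted to ground, the output series arm Z2 runs from the junction to ground; the shunt arm Z3 also runs from the junction to ground. They appear in parallel: Z3 || Z2 = 206.2 + j13.13 Ω.
Step 4 — Series with input arm Z1: Z_in = Z1 + (Z3 || Z2) = 206.2 + j87.4 Ω = 223.9∠23.0° Ω.

Z = 206.2 + j87.4 Ω = 223.9∠23.0° Ω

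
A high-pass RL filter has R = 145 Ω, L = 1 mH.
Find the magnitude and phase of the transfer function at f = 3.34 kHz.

Step 1 — Angular frequency: ω = 2π·3340 = 2.099e+04 rad/s.
Step 2 — Transfer function: H(jω) = jωL/(R + jωL).
Step 3 — Numerator jωL = j·20.99; denominator R + jωL = 145 + j20.99.
Step 4 — H = 0.02052 + j0.1418.
Step 5 — Magnitude: |H| = 0.1432 (-16.9 dB); phase: φ = 81.8°.

|H| = 0.1432 (-16.9 dB), φ = 81.8°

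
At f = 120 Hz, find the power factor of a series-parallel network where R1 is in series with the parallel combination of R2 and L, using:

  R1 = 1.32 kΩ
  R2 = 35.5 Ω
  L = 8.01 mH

Step 1 — Angular frequency: ω = 2π·f = 2π·120 = 754 rad/s.
Step 2 — Component impedances:
  R1: Z = R = 1320 Ω
  R2: Z = R = 35.5 Ω
  L: Z = jωL = j·754·0.00801 = 0 + j6.039 Ω
Step 3 — Parallel branch: R2 || L = 1/(1/R2 + 1/L) = 0.9985 + j5.87 Ω.
Step 4 — Series with R1: Z_total = R1 + (R2 || L) = 1321 + j5.87 Ω = 1321∠0.3° Ω.
Step 5 — Power factor: PF = cos(φ) = Re(Z)/|Z| = 1321/1321 = 1.
Step 6 — Type: Im(Z) = 5.87 ⇒ lagging (phase φ = 0.3°).

PF = 1 (lagging, φ = 0.3°)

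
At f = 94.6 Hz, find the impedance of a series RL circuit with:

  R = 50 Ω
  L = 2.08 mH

Step 1 — Angular frequency: ω = 2π·f = 2π·94.6 = 594.4 rad/s.
Step 2 — Component impedances:
  R: Z = R = 50 Ω
  L: Z = jωL = j·594.4·0.00208 = 0 + j1.236 Ω
Step 3 — Series combination: Z_total = R + L = 50 + j1.236 Ω = 50.02∠1.4° Ω.

Z = 50 + j1.236 Ω = 50.02∠1.4° Ω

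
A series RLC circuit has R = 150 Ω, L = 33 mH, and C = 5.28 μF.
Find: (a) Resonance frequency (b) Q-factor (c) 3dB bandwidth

Step 1 — Resonance: ω₀ = 1/√(LC) = 1/√(0.033·5.28e-06) = 2396 rad/s.
Step 2 — f₀ = ω₀/(2π) = 381.3 Hz.
Step 3 — Series Q: Q = ω₀L/R = 2396·0.033/150 = 0.527.
Step 4 — Bandwidth: Δω = ω₀/Q = 4545 rad/s; BW = Δω/(2π) = 723.4 Hz.

(a) f₀ = 381.3 Hz  (b) Q = 0.527  (c) BW = 723.4 Hz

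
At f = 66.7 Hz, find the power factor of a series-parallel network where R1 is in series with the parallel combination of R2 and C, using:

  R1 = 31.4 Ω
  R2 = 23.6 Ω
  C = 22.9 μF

Step 1 — Angular frequency: ω = 2π·f = 2π·66.7 = 419.1 rad/s.
Step 2 — Component impedances:
  R1: Z = R = 31.4 Ω
  R2: Z = R = 23.6 Ω
  C: Z = 1/(jωC) = -j/(ω·C) = 0 - j104.2 Ω
Step 3 — Parallel branch: R2 || C = 1/(1/R2 + 1/C) = 22.45 - j5.084 Ω.
Step 4 — Series with R1: Z_total = R1 + (R2 || C) = 53.85 - j5.084 Ω = 54.09∠-5.4° Ω.
Step 5 — Power factor: PF = cos(φ) = Re(Z)/|Z| = 53.85/54.09 = 0.9956.
Step 6 — Type: Im(Z) = -5.084 ⇒ leading (phase φ = -5.4°).

PF = 0.9956 (leading, φ = -5.4°)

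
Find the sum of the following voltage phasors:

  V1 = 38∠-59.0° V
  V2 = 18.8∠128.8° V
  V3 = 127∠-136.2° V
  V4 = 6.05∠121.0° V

Step 1 — Convert each phasor to rectangular form:
  V1 = 38·(cos(-59.0°) + j·sin(-59.0°)) = 19.57 - j32.57 V
  V2 = 18.8·(cos(128.8°) + j·sin(128.8°)) = -11.78 + j14.65 V
  V3 = 127·(cos(-136.2°) + j·sin(-136.2°)) = -91.66 - j87.9 V
  V4 = 6.05·(cos(121.0°) + j·sin(121.0°)) = -3.116 + j5.186 V
Step 2 — Sum components: V_total = -86.99 - j100.6 V.
Step 3 — Convert to polar: |V_total| = 133 V, ∠V_total = -130.8°.

V_total = 133∠-130.8° V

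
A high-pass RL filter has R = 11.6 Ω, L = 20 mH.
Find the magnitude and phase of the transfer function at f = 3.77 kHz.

Step 1 — Angular frequency: ω = 2π·3770 = 2.369e+04 rad/s.
Step 2 — Transfer function: H(jω) = jωL/(R + jωL).
Step 3 — Numerator jωL = j·473.8; denominator R + jωL = 11.6 + j473.8.
Step 4 — H = 0.9994 + j0.02447.
Step 5 — Magnitude: |H| = 0.9997 (-0.0 dB); phase: φ = 1.4°.

|H| = 0.9997 (-0.0 dB), φ = 1.4°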